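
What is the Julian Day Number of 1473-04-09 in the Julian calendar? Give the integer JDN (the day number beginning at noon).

2259170

In the proleptic Gregorian calendar the same day is 18 April 1473.
JDN 2451545 is 1 January 2000 CE (Gregorian); the target day is −192375 days from there, so JDN = 2259170.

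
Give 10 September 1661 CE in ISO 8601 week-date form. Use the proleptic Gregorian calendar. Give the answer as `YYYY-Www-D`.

The weekday is Saturday (ISO weekday 6).
That Saturday belongs to ISO week 36 of ISO year 1661.

1661-W36-6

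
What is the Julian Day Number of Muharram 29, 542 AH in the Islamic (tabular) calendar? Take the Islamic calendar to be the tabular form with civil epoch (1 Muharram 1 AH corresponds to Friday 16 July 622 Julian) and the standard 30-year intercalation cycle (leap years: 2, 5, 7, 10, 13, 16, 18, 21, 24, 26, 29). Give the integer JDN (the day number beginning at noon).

2140180

In the proleptic Gregorian calendar the same day is 7 July 1147.
JDN 2299161 is 15 October 1582 CE (Gregorian); the target day is −158981 days from there, so JDN = 2140180.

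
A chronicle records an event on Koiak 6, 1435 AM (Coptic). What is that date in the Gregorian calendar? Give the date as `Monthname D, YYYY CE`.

Julian Day Number of the source date = 2348893.
Converting JDN 2348893 to the Gregorian calendar gives 13 December 1718 CE.

December 13, 1718 CE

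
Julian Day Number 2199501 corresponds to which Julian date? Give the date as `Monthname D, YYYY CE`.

November 27, 1309 CE

The proleptic Gregorian equivalent of JDN 2199501 is 5 December 1309.
In the Julian calendar that day is November 27, 1309 CE.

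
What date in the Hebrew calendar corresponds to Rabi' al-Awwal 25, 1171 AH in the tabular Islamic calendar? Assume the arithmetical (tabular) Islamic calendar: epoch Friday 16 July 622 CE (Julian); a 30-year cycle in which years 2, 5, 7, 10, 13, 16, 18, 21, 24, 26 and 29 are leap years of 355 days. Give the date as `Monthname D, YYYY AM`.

Kislev 25, 5518 AM

Julian Day Number of the source date = 2363132.
Converting JDN 2363132 to the Hebrew calendar gives 25 Kislev 5518 AM.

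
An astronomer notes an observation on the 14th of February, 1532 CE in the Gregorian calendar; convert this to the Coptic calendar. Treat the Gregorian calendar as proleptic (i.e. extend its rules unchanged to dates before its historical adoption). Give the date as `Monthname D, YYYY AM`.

Julian Day Number of the source date = 2280655.
Converting JDN 2280655 to the Coptic calendar gives 9 Meshir 1248 AM.

Meshir 9, 1248 AM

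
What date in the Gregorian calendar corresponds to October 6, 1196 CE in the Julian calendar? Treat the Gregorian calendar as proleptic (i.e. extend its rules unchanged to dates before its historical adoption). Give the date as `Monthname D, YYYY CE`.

For dates in this range the Gregorian date is 7 days ahead of the Julian.
6 October 1196 Julian + 7 days → 13 October 1196 Gregorian.

October 13, 1196 CE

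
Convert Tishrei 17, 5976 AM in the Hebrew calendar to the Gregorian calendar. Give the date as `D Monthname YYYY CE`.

Both dates share Julian Day Number 2530355; in the Gregorian calendar that is 11 October 2215 CE.

11 October 2215 CE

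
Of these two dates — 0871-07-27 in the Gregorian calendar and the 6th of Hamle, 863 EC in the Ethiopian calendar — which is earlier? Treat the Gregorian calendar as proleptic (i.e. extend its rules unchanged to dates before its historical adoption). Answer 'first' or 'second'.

The two dates have Julian Day Numbers 2039394 and 2039371 respectively.
Since 2039371 < 2039394, the second date comes first.

second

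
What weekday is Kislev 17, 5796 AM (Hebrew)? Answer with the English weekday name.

Tuesday

This is JDN 2464680 (18 December 2035 Gregorian).
2464680 ≡ 1 (mod 7); counting from Monday = 0 gives Tuesday.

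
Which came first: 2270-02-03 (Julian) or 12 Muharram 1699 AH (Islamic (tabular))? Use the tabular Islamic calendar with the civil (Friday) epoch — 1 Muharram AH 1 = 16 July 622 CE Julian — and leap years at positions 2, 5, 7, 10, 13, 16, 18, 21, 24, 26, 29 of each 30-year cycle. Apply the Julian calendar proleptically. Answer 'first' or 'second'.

First date → JDN 2550209; second date → JDN 2550166.
JDN 2550166 < JDN 2550209, so the second date is earlier.

second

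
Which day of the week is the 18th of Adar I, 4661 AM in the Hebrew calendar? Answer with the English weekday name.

In the proleptic Gregorian calendar this is 15 February 901 (JDN 2050189).
Since JDN mod 7 = 1 (0 = Monday), the day is Tuesday.

Tuesday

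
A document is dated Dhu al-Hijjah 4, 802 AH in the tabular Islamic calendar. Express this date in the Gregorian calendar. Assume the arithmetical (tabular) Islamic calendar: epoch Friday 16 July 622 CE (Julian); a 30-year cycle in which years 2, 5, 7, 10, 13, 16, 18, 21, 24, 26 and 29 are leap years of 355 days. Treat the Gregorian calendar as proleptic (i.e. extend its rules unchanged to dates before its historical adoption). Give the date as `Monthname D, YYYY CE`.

Julian Day Number of the source date = 2232616.
Converting JDN 2232616 to the Gregorian calendar gives 5 August 1400 CE.

August 5, 1400 CE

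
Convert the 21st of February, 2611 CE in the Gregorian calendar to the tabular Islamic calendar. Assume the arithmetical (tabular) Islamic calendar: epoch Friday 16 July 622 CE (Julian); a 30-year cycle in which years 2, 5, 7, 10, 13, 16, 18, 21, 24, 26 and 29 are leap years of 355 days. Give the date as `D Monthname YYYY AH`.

Both dates share Julian Day Number 2674759; in the tabular Islamic calendar that is 16 Sha'ban 2050 AH.

16 Sha'ban 2050 AH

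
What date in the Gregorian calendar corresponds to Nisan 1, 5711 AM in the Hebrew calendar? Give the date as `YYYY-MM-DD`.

Julian Day Number of the source date = 2433744.
Converting JDN 2433744 to the Gregorian calendar gives 7 April 1951 CE.

1951-04-07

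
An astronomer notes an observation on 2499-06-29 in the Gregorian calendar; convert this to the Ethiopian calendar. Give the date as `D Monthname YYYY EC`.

19 Sene 2491 EC

Both dates share Julian Day Number 2633981; in the Ethiopian calendar that is 19 Sene 2491 EC.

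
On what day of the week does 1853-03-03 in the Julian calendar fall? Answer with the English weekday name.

Tuesday

This is JDN 2397928 (15 March 1853 Gregorian).
2397928 ≡ 1 (mod 7); counting from Monday = 0 gives Tuesday.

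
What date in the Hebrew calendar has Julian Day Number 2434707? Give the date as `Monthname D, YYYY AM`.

Kislev 18, 5714 AM

JDN 2434707 is 25 November 1953 in the Gregorian calendar.
In the Hebrew calendar that day is Kislev 18, 5714 AM.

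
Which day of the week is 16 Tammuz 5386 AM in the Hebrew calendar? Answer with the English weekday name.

Equivalently 10 July 1626 Gregorian, JDN 2315135.
2315135 ≡ 4 (mod 7); counting from Monday = 0 gives Friday.

Friday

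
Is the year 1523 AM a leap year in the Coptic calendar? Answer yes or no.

1523 mod 4 = 3; in the Coptic calendar a year is leap when year mod 4 = 3, so it is a leap year.

yes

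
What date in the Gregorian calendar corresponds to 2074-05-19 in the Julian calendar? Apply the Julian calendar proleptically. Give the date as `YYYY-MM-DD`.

The Julian–Gregorian offset here is 13 days (Julian trailing).
19 May 2074 Julian + 13 days → 1 June 2074 Gregorian.

2074-06-01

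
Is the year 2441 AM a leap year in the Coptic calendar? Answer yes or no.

2441 mod 4 = 1; in the Coptic calendar a year is leap when year mod 4 = 3, so it is a common year.

no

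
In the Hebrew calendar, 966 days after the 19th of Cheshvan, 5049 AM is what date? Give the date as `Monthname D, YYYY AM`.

Tammuz 11, 5051 AM

Counting 966 days forward from JDN 2191790 reaches JDN 2192756, which is Tammuz 11, 5051 AM.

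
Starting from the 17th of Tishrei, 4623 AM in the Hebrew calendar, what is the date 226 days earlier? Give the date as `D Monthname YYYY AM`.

The starting date is JDN 2036160; 2036160 − 226 = 2035934.
JDN 2035934 corresponds to 27 Shevat 4622 AM.

27 Shevat 4622 AM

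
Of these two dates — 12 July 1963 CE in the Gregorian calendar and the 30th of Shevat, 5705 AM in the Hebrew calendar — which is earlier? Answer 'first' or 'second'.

second

First date → JDN 2438223; second date → JDN 2431500.
JDN 2431500 < JDN 2438223, so the second date is earlier.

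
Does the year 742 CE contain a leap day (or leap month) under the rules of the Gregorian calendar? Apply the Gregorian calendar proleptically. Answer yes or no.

742 is not divisible by 4, so it is a common year.

no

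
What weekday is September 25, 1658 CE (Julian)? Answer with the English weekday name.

Equivalently 5 October 1658 Gregorian, JDN 2326910.
JDN 2326910 mod 7 = 5, and JDN 0 was a Monday, so this is a Saturday.

Saturday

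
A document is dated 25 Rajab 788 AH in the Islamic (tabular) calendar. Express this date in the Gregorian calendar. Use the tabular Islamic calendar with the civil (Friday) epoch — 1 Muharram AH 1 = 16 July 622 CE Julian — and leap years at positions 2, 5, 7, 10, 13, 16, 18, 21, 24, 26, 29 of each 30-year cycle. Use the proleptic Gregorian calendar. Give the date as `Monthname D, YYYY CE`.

August 30, 1386 CE

Julian Day Number of the source date = 2227528.
Converting JDN 2227528 to the Gregorian calendar gives 30 August 1386 CE.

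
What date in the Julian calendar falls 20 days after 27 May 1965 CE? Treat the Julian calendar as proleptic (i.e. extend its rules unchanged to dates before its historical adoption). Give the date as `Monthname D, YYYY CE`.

The starting date is JDN 2438921; 2438921 + 20 = 2438941.
JDN 2438941 corresponds to June 16, 1965 CE.

June 16, 1965 CE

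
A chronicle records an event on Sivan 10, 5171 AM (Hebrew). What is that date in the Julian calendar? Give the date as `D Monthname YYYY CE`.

2 June 1411 CE

Both dates share Julian Day Number 2236578; in the Julian calendar that is 2 June 1411 CE.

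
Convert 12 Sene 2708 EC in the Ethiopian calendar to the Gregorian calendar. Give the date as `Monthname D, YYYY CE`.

June 25, 2716 CE

Both dates share Julian Day Number 2713234; in the Gregorian calendar that is 25 June 2716 CE.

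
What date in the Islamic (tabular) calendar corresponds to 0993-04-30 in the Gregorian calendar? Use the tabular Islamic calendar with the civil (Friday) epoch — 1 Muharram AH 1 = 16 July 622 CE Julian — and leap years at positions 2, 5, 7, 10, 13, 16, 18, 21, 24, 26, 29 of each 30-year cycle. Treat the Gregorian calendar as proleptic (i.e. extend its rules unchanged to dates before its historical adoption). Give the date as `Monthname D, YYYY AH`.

Safar 29, 383 AH

Both dates share Julian Day Number 2083866; in the tabular Islamic calendar that is 29 Safar 383 AH.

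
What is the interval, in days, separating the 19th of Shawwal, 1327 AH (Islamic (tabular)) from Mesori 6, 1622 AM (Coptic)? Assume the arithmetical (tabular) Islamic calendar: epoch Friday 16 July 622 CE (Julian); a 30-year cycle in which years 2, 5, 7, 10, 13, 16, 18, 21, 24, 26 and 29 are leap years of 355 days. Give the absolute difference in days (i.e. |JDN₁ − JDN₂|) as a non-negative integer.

First date → JDN 2418614; second date → JDN 2417435.
The interval is |2418614 − 2417435| = 1179 days.

1179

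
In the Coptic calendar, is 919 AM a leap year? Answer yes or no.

yes

919 mod 4 = 3; in the Coptic calendar a year is leap when year mod 4 = 3, so it is a leap year.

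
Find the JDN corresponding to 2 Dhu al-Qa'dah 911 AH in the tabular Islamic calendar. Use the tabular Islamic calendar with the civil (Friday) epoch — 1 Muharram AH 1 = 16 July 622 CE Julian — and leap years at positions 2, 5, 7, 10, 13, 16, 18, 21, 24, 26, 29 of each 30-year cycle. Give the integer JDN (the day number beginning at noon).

In the proleptic Gregorian calendar the same day is 6 April 1506.
JDN 2451545 is 1 January 2000 CE (Gregorian); the target day is −180335 days from there, so JDN = 2271210.

2271210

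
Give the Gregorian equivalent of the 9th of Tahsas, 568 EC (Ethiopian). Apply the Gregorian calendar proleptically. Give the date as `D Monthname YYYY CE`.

8 December 575 CE

Both dates share Julian Day Number 1931416; in the Gregorian calendar that is 8 December 575 CE.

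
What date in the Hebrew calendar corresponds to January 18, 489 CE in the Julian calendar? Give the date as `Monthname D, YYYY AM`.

Shevat 1, 4249 AM

Both dates share Julian Day Number 1899683; in the Hebrew calendar that is 1 Shevat 4249 AM.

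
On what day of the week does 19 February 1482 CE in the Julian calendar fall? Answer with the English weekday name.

Tuesday

In the proleptic Gregorian calendar this is 28 February 1482 (JDN 2262408).
2262408 ≡ 1 (mod 7); counting from Monday = 0 gives Tuesday.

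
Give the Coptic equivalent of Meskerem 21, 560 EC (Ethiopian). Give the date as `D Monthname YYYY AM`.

21 Thout 284 AM

Julian Day Number of the source date = 1928416.
Converting JDN 1928416 to the Coptic calendar gives 21 Thout 284 AM.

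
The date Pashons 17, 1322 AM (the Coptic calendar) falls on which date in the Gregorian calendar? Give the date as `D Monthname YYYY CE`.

22 May 1606 CE

Julian Day Number of the source date = 2307781.
Converting JDN 2307781 to the Gregorian calendar gives 22 May 1606 CE.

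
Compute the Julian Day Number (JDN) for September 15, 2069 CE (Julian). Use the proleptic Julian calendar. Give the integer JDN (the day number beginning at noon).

In the Gregorian calendar the same day is 28 September 2069.
JDN 2299161 is 15 October 1582 CE (Gregorian); the target day is +177857 days from there, so JDN = 2477018.

2477018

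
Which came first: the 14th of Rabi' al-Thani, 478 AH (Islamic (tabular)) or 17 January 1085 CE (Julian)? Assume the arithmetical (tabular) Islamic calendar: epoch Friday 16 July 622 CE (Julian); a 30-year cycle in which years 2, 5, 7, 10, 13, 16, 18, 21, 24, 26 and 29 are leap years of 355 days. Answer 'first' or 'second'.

second

Converting both to JDN: 2117575 vs 2117371; the smaller is the second.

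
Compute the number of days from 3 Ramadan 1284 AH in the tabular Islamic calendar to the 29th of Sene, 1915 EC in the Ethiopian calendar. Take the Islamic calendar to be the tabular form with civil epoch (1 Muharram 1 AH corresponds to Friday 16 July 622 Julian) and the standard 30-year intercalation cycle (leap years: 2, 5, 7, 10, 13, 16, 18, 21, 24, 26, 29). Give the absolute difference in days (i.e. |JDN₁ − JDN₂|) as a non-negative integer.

JDN of the first date = 2403330.
JDN of the second date = 2423607.
|2423607 − 2403330| = 20277.

20277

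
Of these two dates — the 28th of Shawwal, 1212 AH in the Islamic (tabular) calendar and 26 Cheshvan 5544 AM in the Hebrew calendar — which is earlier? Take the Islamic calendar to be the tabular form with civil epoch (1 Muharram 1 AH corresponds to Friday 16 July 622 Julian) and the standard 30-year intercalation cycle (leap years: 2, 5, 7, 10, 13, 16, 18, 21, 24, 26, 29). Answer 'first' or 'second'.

second

Converting both to JDN: 2377871 vs 2372612; the smaller is the second.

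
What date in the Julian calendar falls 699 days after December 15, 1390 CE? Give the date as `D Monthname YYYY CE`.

JDN of December 15, 1390 CE = 2229104.
2229104 + 699 = 2229803.
JDN 2229803 in the Julian calendar is 13 November 1392 CE.

13 November 1392 CE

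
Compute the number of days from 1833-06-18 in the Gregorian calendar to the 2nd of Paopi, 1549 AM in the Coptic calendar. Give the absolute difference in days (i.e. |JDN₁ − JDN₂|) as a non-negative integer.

250

First date → JDN 2390718; second date → JDN 2390468.
The interval is |2390718 − 2390468| = 250 days.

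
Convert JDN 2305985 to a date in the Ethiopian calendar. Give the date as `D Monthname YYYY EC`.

JDN 2305985 is 21 June 1601 in the Gregorian calendar.
In the Ethiopian calendar that day is 17 Sene 1593 EC.

17 Sene 1593 EC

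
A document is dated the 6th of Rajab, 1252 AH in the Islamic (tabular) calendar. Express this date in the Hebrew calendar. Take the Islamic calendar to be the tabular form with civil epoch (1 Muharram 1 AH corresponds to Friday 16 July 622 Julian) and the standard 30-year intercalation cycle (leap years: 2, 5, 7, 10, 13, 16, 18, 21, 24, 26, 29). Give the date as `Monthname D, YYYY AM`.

Julian Day Number of the source date = 2391935.
Converting JDN 2391935 to the Hebrew calendar gives 6 Cheshvan 5597 AM.

Cheshvan 6, 5597 AM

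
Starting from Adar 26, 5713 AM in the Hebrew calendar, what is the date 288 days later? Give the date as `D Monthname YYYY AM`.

20 Tevet 5714 AM

The starting date is JDN 2434450; 2434450 + 288 = 2434738.
JDN 2434738 corresponds to 20 Tevet 5714 AM.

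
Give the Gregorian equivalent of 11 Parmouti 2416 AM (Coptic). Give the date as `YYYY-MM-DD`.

2700-04-25

Both dates share Julian Day Number 2707329; in the Gregorian calendar that is 25 April 2700 CE.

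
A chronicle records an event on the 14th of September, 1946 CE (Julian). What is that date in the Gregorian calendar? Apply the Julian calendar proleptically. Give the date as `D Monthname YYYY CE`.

The Julian–Gregorian offset here is 13 days (Julian trailing).
14 September 1946 Julian + 13 days → 27 September 1946 Gregorian.

27 September 1946 CE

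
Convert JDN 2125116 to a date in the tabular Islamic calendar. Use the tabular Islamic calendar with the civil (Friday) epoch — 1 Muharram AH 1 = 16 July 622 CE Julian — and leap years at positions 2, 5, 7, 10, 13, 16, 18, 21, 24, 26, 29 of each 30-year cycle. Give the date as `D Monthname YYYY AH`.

25 Rajab 499 AH

JDN 2125116 is 9 April 1106 in the proleptic Gregorian calendar.
In the tabular Islamic calendar that day is 25 Rajab 499 AH.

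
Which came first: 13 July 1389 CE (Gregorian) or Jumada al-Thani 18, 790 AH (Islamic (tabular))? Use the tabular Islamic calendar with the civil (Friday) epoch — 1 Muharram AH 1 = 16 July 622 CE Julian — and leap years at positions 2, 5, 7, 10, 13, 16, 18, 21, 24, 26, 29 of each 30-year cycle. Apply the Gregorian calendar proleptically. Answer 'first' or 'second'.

second

First date → JDN 2228576; second date → JDN 2228200.
JDN 2228200 < JDN 2228576, so the second date is earlier.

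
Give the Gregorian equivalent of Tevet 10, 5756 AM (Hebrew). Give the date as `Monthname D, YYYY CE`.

January 2, 1996 CE

Julian Day Number of the source date = 2450085.
Converting JDN 2450085 to the Gregorian calendar gives 2 January 1996 CE.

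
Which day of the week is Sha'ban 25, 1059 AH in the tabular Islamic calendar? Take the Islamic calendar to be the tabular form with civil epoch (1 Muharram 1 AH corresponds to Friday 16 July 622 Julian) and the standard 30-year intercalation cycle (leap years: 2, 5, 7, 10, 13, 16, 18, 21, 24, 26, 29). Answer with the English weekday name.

Friday

Equivalently 3 September 1649 Gregorian, JDN 2323591.
Since JDN mod 7 = 4 (0 = Monday), the day is Friday.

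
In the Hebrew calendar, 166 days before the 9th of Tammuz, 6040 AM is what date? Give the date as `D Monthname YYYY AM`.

Counting 166 days back from JDN 2554001 reaches JDN 2553835, which is 21 Shevat 6040 AM.

21 Shevat 6040 AM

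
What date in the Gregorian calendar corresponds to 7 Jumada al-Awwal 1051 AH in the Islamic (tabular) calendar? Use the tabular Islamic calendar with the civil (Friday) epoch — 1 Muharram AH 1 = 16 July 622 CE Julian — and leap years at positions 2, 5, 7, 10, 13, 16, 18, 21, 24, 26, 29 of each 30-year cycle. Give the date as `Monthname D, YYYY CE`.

August 14, 1641 CE

Julian Day Number of the source date = 2320649.
Converting JDN 2320649 to the Gregorian calendar gives 14 August 1641 CE.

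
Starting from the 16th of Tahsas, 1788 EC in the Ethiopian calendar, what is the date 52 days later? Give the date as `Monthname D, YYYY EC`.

Yekatit 8, 1788 EC

The starting date is JDN 2377028; 2377028 + 52 = 2377080.
JDN 2377080 corresponds to Yekatit 8, 1788 EC.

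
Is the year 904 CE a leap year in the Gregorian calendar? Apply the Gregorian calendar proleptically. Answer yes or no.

904 is divisible by 4 and not by 100, so it is a leap year.

yes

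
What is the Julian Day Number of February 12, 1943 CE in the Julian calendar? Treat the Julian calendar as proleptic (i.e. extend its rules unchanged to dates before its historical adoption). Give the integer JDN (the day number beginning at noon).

Equivalently 25 February 1943 (Gregorian).
JDN 2299161 is 15 October 1582 CE (Gregorian); the target day is +131620 days from there, so JDN = 2430781.

2430781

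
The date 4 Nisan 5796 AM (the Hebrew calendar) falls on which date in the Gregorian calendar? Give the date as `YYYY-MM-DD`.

2036-04-01

Both dates share Julian Day Number 2464785; in the Gregorian calendar that is 1 April 2036 CE.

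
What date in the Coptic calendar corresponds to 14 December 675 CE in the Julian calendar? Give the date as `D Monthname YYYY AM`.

17 Koiak 392 AM

Both dates share Julian Day Number 1967949; in the Coptic calendar that is 17 Koiak 392 AM.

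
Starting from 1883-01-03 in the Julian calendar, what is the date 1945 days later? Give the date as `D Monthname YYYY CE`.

1 May 1888 CE

JDN of 1883-01-03 = 2408826.
2408826 + 1945 = 2410771.
JDN 2410771 in the Julian calendar is 1 May 1888 CE.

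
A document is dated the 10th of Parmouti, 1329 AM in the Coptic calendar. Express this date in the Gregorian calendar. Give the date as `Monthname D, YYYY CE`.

April 15, 1613 CE

Both dates share Julian Day Number 2310301; in the Gregorian calendar that is 15 April 1613 CE.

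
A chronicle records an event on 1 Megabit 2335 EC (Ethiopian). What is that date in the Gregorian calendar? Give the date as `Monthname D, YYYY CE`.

March 13, 2343 CE

Julian Day Number of the source date = 2576894.
Converting JDN 2576894 to the Gregorian calendar gives 13 March 2343 CE.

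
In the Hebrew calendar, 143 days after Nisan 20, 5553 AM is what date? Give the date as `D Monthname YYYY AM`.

15 Elul 5553 AM

Counting 143 days forward from JDN 2376032 reaches JDN 2376175, which is 15 Elul 5553 AM.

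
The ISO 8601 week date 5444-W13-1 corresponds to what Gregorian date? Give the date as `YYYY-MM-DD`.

5444-03-25

ISO week 1 of 5444 is the week containing the first Thursday of 5444.
Week 13, day 1 (Monday) lands on 5444-03-25.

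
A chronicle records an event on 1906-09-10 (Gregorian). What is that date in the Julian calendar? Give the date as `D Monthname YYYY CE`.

28 August 1906 CE

The Julian–Gregorian offset here is 13 days (Julian trailing).
10 September 1906 Gregorian − 13 days → 28 August 1906 Julian.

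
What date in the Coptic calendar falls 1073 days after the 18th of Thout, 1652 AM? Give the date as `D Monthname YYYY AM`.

JDN of the 18th of Thout, 1652 AM = 2428075.
2428075 + 1073 = 2429148.
JDN 2429148 in the Coptic calendar is 1 Pi Kogi Enavot 1654 AM.

1 Pi Kogi Enavot 1654 AM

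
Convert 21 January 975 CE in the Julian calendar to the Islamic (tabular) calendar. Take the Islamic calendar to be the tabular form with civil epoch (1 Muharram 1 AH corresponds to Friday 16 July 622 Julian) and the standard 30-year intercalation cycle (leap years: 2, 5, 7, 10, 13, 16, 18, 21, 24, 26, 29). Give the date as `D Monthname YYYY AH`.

Julian Day Number of the source date = 2077197.
Converting JDN 2077197 to the tabular Islamic calendar gives 5 Jumada al-Awwal 364 AH.

5 Jumada al-Awwal 364 AH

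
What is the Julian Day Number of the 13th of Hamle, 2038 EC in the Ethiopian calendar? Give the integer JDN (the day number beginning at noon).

2468547

In the Gregorian calendar the same day is 20 July 2046.
JDN 2299161 is 15 October 1582 CE (Gregorian); the target day is +169386 days from there, so JDN = 2468547.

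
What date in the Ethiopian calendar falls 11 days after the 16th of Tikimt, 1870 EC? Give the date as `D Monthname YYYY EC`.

27 Tikimt 1870 EC

Counting 11 days forward from JDN 2406918 reaches JDN 2406929, which is 27 Tikimt 1870 EC.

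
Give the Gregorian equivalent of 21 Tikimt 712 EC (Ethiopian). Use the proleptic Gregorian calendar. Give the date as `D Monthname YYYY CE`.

Both dates share Julian Day Number 1983964; in the Gregorian calendar that is 23 October 719 CE.

23 October 719 CE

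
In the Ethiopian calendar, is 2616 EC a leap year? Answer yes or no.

no

2616 mod 4 = 0; in the Ethiopian calendar a year is leap when year mod 4 = 3, so it is a common year.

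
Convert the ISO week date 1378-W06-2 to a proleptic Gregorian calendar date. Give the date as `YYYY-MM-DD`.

ISO week 1 of 1378 is the week containing the first Thursday of 1378.
Week 6, day 2 (Tuesday) lands on 1378-02-03.

1378-02-03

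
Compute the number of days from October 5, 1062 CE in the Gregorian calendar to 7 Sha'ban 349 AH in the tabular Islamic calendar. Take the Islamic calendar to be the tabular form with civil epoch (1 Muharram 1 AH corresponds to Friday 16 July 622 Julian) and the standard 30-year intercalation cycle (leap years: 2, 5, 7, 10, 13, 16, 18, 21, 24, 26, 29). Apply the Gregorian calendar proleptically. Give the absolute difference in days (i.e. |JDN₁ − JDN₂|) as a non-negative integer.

JDN of the first date = 2109225.
JDN of the second date = 2071973.
|2071973 − 2109225| = 37252.

37252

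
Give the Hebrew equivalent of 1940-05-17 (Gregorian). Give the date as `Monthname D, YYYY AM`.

Both dates share Julian Day Number 2429767; in the Hebrew calendar that is 9 Iyar 5700 AM.

Iyar 9, 5700 AM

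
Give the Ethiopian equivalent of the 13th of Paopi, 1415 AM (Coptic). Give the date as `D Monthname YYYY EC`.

The source date corresponds to 20 October 1698 in the Gregorian calendar (JDN 2341535).
That day falls on 13 Tikimt 1691 EC in the Ethiopian calendar.

13 Tikimt 1691 EC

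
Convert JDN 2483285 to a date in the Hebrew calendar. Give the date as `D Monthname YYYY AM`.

19 Kislev 5847 AM

The Gregorian equivalent of JDN 2483285 is 25 November 2086.
In the Hebrew calendar that day is 19 Kislev 5847 AM.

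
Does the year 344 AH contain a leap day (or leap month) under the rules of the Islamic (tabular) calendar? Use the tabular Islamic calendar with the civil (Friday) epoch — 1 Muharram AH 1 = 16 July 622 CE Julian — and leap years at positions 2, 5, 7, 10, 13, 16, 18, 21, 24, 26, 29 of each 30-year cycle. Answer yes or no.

Year 344 AH is year 14 of its 30-year cycle; leap positions are 2, 5, 7, 10, 13, 16, 18, 21, 24, 26, 29, so it is a common year (354 days).

no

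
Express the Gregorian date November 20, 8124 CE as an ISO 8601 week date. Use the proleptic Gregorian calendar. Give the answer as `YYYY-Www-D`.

The weekday is Monday (ISO weekday 1).
That Monday belongs to ISO week 47 of ISO year 8124.

8124-W47-1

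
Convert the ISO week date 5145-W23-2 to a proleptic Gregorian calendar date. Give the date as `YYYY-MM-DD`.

5145-06-05

ISO week 1 of 5145 is the week containing the first Thursday of 5145.
Week 23, day 2 (Tuesday) lands on 5145-06-05.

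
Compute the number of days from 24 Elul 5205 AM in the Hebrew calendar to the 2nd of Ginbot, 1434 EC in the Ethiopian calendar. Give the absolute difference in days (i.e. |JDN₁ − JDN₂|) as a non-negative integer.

JDN of the first date = 2249083.
JDN of the second date = 2247865.
|2247865 − 2249083| = 1218.

1218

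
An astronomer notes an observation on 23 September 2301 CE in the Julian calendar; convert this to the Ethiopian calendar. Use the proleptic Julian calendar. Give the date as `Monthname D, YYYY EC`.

Julian Day Number of the source date = 2561764.
Converting JDN 2561764 to the Ethiopian calendar gives 26 Meskerem 2294 EC.

Meskerem 26, 2294 EC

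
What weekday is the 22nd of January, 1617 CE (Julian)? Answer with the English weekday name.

Equivalently 1 February 1617 Gregorian, JDN 2311689.
Since JDN mod 7 = 2 (0 = Monday), the day is Wednesday.

Wednesday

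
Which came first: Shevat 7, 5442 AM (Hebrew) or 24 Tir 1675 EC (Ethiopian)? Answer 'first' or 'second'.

first

First date → JDN 2335414; second date → JDN 2335792.
JDN 2335414 < JDN 2335792, so the first date is earlier.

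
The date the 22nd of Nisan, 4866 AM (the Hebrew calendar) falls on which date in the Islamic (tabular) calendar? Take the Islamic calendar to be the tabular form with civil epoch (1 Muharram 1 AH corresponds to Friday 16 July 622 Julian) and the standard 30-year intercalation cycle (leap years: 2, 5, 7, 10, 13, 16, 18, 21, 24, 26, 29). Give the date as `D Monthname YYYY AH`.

The source date corresponds to 5 April 1106 in the proleptic Gregorian calendar (JDN 2125112).
That day falls on 21 Rajab 499 AH in the tabular Islamic calendar.

21 Rajab 499 AH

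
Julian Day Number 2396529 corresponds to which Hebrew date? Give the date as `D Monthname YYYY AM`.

24 Iyar 5609 AM

JDN 2396529 is 16 May 1849 in the Gregorian calendar.
In the Hebrew calendar that day is 24 Iyar 5609 AM.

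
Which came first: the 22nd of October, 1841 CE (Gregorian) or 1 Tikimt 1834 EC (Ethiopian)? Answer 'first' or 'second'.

second

The two dates have Julian Day Numbers 2393766 and 2393754 respectively.
Since 2393754 < 2393766, the second date comes first.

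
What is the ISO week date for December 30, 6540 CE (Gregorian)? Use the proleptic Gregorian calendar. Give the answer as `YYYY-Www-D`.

6540-W52-5

The weekday is Friday (ISO weekday 5).
That Friday belongs to ISO week 52 of ISO year 6540.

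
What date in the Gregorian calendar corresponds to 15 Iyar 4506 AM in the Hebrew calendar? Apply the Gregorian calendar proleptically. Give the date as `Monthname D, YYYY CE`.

Both dates share Julian Day Number 1993664; in the Gregorian calendar that is 14 May 746 CE.

May 14, 746 CE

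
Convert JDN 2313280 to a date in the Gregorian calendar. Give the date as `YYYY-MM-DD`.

JDN 2451545 is 1 Jan 2000; 2313280 is −138265 days from there.

1621-06-11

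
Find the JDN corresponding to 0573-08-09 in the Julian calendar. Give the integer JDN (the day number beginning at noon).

In the proleptic Gregorian calendar the same day is 11 August 573.
JDN 2451545 is 1 January 2000 CE (Gregorian); the target day is −520978 days from there, so JDN = 1930567.

1930567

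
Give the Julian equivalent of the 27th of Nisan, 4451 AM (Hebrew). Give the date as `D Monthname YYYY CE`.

Both dates share Julian Day Number 1973537; in the Julian calendar that is 2 April 691 CE.

2 April 691 CE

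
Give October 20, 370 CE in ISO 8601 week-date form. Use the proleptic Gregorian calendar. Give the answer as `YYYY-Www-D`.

0370-W43-2

The weekday is Tuesday (ISO weekday 2).
That Tuesday belongs to ISO week 43 of ISO year 370.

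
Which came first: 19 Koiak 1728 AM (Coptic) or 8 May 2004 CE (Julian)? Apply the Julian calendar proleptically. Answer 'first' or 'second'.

Converting both to JDN: 2455925 vs 2453147; the smaller is the second.

second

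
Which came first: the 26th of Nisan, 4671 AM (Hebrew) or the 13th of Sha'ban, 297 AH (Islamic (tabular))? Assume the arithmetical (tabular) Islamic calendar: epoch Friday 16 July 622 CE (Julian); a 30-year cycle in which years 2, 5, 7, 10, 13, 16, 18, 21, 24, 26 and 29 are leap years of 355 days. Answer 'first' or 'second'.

First date → JDN 2053887; second date → JDN 2053552.
JDN 2053552 < JDN 2053887, so the second date is earlier.

second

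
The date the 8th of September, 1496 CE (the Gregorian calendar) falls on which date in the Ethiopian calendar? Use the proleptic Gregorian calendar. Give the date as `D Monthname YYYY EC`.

Both dates share Julian Day Number 2267714; in the Ethiopian calendar that is 2 Meskerem 1489 EC.

2 Meskerem 1489 EC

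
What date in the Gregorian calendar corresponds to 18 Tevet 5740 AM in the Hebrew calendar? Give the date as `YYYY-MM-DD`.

Julian Day Number of the source date = 2444246.
Converting JDN 2444246 to the Gregorian calendar gives 7 January 1980 CE.

1980-01-07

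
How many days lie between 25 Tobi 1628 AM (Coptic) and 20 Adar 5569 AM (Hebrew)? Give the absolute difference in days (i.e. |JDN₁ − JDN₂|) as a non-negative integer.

37586

JDN of the first date = 2419436.
JDN of the second date = 2381850.
|2381850 − 2419436| = 37586.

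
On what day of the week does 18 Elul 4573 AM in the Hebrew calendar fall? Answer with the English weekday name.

This is JDN 2018236 (22 August 813 Gregorian).
JDN 2018236 mod 7 = 3, and JDN 0 was a Monday, so this is a Thursday.

Thursday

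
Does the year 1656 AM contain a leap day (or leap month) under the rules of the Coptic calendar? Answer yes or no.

no

1656 mod 4 = 0; in the Coptic calendar a year is leap when year mod 4 = 3, so it is a common year.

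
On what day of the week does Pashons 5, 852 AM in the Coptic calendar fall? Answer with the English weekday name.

Thursday

In the proleptic Gregorian calendar this is 7 May 1136 (JDN 2136102).
2136102 ≡ 3 (mod 7); counting from Monday = 0 gives Thursday.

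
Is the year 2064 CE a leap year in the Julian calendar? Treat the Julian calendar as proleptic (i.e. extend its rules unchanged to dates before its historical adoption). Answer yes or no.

2064 mod 4 = 0, so it is a leap year in the Julian calendar.

yes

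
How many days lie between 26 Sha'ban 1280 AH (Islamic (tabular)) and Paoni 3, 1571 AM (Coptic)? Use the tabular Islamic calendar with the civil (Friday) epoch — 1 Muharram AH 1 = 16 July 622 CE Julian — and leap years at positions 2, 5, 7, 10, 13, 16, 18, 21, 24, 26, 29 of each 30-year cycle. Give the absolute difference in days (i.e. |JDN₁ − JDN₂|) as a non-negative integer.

3163

JDN of the first date = 2401907.
JDN of the second date = 2398744.
|2398744 − 2401907| = 3163.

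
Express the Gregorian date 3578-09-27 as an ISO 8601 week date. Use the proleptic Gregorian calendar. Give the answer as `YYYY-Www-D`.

3578-W39-3

The weekday is Wednesday (ISO weekday 3).
That Wednesday belongs to ISO week 39 of ISO year 3578.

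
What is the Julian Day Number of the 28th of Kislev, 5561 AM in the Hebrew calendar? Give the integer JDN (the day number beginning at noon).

2378845

In the Gregorian calendar the same day is 15 December 1800.
JDN 2451545 is 1 January 2000 CE (Gregorian); the target day is −72700 days from there, so JDN = 2378845.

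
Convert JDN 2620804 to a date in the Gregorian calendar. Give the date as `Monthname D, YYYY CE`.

Counting from JDN 2299161 = 15 Oct 1582 gives an offset of 321643 days.

June 1, 2463 CE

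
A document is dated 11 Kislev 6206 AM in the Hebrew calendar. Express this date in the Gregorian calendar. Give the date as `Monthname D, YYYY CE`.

December 11, 2445 CE

Both dates share Julian Day Number 2614423; in the Gregorian calendar that is 11 December 2445 CE.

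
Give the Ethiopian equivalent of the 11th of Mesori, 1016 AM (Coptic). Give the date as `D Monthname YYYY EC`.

Both dates share Julian Day Number 2196099; in the Ethiopian calendar that is 11 Nehase 1292 EC.

11 Nehase 1292 EC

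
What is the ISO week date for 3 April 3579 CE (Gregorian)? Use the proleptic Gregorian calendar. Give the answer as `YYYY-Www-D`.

The weekday is Tuesday (ISO weekday 2).
That Tuesday belongs to ISO week 14 of ISO year 3579.

3579-W14-2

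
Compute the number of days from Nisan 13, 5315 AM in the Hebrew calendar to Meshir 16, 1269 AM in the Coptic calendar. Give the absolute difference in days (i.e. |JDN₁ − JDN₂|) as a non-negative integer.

783

JDN of the first date = 2289115.
JDN of the second date = 2288332.
|2288332 − 2289115| = 783.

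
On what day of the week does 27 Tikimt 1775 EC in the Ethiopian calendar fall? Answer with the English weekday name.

In the Gregorian calendar this is 4 November 1782 (JDN 2372230).
Since JDN mod 7 = 0 (0 = Monday), the day is Monday.

Monday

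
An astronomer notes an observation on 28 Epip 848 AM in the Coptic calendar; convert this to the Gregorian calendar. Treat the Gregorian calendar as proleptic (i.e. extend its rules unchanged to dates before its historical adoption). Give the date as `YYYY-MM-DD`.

Julian Day Number of the source date = 2134724.
Converting JDN 2134724 to the Gregorian calendar gives 29 July 1132 CE.

1132-07-29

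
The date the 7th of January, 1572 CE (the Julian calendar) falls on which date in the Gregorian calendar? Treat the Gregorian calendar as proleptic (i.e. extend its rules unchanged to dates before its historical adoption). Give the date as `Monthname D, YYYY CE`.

For dates in this range the Gregorian date is 10 days ahead of the Julian.
7 January 1572 Julian + 10 days → 17 January 1572 Gregorian.

January 17, 1572 CE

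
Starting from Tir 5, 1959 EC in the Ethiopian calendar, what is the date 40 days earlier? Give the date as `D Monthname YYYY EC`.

25 Hidar 1959 EC

Counting 40 days back from JDN 2439504 reaches JDN 2439464, which is 25 Hidar 1959 EC.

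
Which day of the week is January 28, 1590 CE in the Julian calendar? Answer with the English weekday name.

Wednesday

In the Gregorian calendar this is 7 February 1590 (JDN 2301833).
2301833 ≡ 2 (mod 7); counting from Monday = 0 gives Wednesday.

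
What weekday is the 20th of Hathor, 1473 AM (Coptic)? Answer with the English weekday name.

Saturday

In the Gregorian calendar this is 27 November 1756 (JDN 2362757).
2362757 ≡ 5 (mod 7); counting from Monday = 0 gives Saturday.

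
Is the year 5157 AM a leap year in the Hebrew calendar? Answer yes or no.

yes

Hebrew year 5157 is year 8 of its 19-year Metonic cycle; leap years are at positions 3, 6, 8, 11, 14, 17, 19, so it is a leap year (13 months).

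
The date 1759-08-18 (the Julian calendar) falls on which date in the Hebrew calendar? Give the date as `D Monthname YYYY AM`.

The source date corresponds to 29 August 1759 in the Gregorian calendar (JDN 2363762).
That day falls on 6 Elul 5519 AM in the Hebrew calendar.

6 Elul 5519 AM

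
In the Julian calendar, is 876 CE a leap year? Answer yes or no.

876 mod 4 = 0, so it is a leap year in the Julian calendar.

yes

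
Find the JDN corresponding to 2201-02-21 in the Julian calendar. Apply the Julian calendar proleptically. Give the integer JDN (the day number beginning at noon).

In the Gregorian calendar the same day is 8 March 2201.
JDN 2299161 is 15 October 1582 CE (Gregorian); the target day is +225864 days from there, so JDN = 2525025.

2525025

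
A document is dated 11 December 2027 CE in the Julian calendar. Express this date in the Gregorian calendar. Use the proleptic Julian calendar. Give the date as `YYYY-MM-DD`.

2027-12-24

The Julian–Gregorian offset here is 13 days (Julian trailing).
11 December 2027 Julian + 13 days → 24 December 2027 Gregorian.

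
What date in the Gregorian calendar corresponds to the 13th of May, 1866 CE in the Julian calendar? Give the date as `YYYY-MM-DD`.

For dates in this range the Gregorian date is 12 days ahead of the Julian.
13 May 1866 Julian + 12 days → 25 May 1866 Gregorian.

1866-05-25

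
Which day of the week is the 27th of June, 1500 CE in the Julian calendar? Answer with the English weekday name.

This is JDN 2269111 (7 July 1500 Gregorian).
Since JDN mod 7 = 5 (0 = Monday), the day is Saturday.

Saturday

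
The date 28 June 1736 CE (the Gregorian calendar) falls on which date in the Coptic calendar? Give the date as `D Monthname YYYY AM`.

23 Paoni 1452 AM

Both dates share Julian Day Number 2355300; in the Coptic calendar that is 23 Paoni 1452 AM.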